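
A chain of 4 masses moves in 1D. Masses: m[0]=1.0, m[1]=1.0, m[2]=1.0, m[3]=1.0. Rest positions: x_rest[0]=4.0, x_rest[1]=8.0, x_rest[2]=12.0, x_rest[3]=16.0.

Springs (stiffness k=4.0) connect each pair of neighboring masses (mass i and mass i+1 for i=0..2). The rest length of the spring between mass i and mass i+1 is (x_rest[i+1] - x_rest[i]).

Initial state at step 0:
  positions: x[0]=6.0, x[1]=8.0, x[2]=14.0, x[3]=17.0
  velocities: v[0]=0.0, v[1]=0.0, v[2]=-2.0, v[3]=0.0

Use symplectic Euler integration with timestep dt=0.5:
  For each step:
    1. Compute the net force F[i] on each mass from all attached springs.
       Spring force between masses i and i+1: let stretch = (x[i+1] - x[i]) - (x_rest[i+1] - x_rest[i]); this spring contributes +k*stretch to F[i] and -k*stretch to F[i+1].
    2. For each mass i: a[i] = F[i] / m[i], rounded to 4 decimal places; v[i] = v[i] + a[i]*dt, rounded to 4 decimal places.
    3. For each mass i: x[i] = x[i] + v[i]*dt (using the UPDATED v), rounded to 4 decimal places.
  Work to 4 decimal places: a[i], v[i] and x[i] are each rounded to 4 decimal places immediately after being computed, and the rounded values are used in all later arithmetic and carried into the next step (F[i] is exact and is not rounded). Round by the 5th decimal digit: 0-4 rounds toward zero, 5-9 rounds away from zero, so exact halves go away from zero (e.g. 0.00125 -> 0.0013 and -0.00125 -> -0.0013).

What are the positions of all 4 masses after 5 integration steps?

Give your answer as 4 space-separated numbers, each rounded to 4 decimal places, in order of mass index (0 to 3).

Answer: 5.0000 5.0000 15.0000 15.0000

Derivation:
Step 0: x=[6.0000 8.0000 14.0000 17.0000] v=[0.0000 0.0000 -2.0000 0.0000]
Step 1: x=[4.0000 12.0000 10.0000 18.0000] v=[-4.0000 8.0000 -8.0000 2.0000]
Step 2: x=[6.0000 6.0000 16.0000 15.0000] v=[4.0000 -12.0000 12.0000 -6.0000]
Step 3: x=[4.0000 10.0000 11.0000 17.0000] v=[-4.0000 8.0000 -10.0000 4.0000]
Step 4: x=[4.0000 9.0000 11.0000 17.0000] v=[0.0000 -2.0000 0.0000 0.0000]
Step 5: x=[5.0000 5.0000 15.0000 15.0000] v=[2.0000 -8.0000 8.0000 -4.0000]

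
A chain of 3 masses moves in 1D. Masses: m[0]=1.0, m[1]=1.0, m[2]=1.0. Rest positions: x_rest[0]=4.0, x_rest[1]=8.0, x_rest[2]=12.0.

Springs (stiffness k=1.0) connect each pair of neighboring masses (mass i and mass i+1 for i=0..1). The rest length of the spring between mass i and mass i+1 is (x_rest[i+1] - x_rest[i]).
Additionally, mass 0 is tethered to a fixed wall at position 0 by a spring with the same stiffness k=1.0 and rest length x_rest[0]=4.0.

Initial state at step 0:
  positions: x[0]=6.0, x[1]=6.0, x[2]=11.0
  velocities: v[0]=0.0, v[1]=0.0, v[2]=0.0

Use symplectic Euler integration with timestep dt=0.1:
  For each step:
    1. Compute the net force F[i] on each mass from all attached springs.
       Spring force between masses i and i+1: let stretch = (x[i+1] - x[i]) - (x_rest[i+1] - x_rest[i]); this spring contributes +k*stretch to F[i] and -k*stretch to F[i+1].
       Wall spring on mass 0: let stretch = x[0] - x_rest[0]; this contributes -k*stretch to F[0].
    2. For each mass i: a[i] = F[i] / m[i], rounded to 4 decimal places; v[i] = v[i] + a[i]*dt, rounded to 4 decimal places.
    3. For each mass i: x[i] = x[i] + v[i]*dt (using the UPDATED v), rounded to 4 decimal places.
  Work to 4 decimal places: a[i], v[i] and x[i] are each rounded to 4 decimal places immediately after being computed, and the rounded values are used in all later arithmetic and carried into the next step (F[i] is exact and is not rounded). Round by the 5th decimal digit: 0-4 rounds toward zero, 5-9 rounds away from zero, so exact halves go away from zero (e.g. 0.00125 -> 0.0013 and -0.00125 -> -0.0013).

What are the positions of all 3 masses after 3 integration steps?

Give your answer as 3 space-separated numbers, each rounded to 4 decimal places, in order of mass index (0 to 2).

Answer: 5.6485 6.2916 10.9430

Derivation:
Step 0: x=[6.0000 6.0000 11.0000] v=[0.0000 0.0000 0.0000]
Step 1: x=[5.9400 6.0500 10.9900] v=[-0.6000 0.5000 -0.1000]
Step 2: x=[5.8217 6.1483 10.9706] v=[-1.1830 0.9830 -0.1940]
Step 3: x=[5.6485 6.2916 10.9430] v=[-1.7325 1.4326 -0.2762]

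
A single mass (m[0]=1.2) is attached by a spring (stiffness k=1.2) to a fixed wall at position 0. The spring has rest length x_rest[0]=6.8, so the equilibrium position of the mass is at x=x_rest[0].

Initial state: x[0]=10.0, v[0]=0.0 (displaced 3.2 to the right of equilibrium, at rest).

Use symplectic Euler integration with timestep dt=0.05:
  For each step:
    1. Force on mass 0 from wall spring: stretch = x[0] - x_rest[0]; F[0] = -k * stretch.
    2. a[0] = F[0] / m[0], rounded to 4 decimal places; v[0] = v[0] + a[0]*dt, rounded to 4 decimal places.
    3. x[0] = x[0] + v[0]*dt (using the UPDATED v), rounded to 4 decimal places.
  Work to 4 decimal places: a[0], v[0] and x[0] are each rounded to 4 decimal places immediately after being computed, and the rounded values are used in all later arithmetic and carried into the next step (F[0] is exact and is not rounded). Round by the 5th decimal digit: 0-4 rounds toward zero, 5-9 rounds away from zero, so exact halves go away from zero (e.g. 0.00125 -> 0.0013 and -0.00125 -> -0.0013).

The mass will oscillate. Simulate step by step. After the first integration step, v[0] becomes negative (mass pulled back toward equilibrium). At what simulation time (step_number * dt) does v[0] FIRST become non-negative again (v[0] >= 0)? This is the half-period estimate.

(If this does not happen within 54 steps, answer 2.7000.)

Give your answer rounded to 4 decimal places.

Step 0: x=[10.0000] v=[0.0000]
Step 1: x=[9.9920] v=[-0.1600]
Step 2: x=[9.9760] v=[-0.3196]
Step 3: x=[9.9521] v=[-0.4784]
Step 4: x=[9.9203] v=[-0.6360]
Step 5: x=[9.8807] v=[-0.7920]
Step 6: x=[9.8334] v=[-0.9460]
Step 7: x=[9.7785] v=[-1.0977]
Step 8: x=[9.7162] v=[-1.2466]
Step 9: x=[9.6466] v=[-1.3924]
Step 10: x=[9.5699] v=[-1.5347]
Step 11: x=[9.4862] v=[-1.6732]
Step 12: x=[9.3958] v=[-1.8075]
Step 13: x=[9.2989] v=[-1.9373]
Step 14: x=[9.1958] v=[-2.0622]
Step 15: x=[9.0867] v=[-2.1820]
Step 16: x=[8.9719] v=[-2.2963]
Step 17: x=[8.8517] v=[-2.4049]
Step 18: x=[8.7263] v=[-2.5075]
Step 19: x=[8.5961] v=[-2.6038]
Step 20: x=[8.4614] v=[-2.6936]
Step 21: x=[8.3226] v=[-2.7767]
Step 22: x=[8.1800] v=[-2.8528]
Step 23: x=[8.0339] v=[-2.9218]
Step 24: x=[7.8847] v=[-2.9835]
Step 25: x=[7.7328] v=[-3.0377]
Step 26: x=[7.5786] v=[-3.0843]
Step 27: x=[7.4224] v=[-3.1232]
Step 28: x=[7.2647] v=[-3.1543]
Step 29: x=[7.1058] v=[-3.1775]
Step 30: x=[6.9462] v=[-3.1928]
Step 31: x=[6.7862] v=[-3.2001]
Step 32: x=[6.6262] v=[-3.1994]
Step 33: x=[6.4667] v=[-3.1907]
Step 34: x=[6.3080] v=[-3.1740]
Step 35: x=[6.1505] v=[-3.1494]
Step 36: x=[5.9947] v=[-3.1169]
Step 37: x=[5.8409] v=[-3.0766]
Step 38: x=[5.6895] v=[-3.0286]
Step 39: x=[5.5408] v=[-2.9731]
Step 40: x=[5.3953] v=[-2.9101]
Step 41: x=[5.2533] v=[-2.8399]
Step 42: x=[5.1152] v=[-2.7626]
Step 43: x=[4.9813] v=[-2.6784]
Step 44: x=[4.8519] v=[-2.5875]
Step 45: x=[4.7274] v=[-2.4901]
Step 46: x=[4.6081] v=[-2.3865]
Step 47: x=[4.4943] v=[-2.2769]
Step 48: x=[4.3862] v=[-2.1616]
Step 49: x=[4.2842] v=[-2.0409]
Step 50: x=[4.1884] v=[-1.9151]
Step 51: x=[4.0992] v=[-1.7845]
Step 52: x=[4.0167] v=[-1.6495]
Step 53: x=[3.9412] v=[-1.5103]
Step 54: x=[3.8728] v=[-1.3674]
v[0] did not become non-negative within 54 steps; using fallback time=2.7000

Answer: 2.7000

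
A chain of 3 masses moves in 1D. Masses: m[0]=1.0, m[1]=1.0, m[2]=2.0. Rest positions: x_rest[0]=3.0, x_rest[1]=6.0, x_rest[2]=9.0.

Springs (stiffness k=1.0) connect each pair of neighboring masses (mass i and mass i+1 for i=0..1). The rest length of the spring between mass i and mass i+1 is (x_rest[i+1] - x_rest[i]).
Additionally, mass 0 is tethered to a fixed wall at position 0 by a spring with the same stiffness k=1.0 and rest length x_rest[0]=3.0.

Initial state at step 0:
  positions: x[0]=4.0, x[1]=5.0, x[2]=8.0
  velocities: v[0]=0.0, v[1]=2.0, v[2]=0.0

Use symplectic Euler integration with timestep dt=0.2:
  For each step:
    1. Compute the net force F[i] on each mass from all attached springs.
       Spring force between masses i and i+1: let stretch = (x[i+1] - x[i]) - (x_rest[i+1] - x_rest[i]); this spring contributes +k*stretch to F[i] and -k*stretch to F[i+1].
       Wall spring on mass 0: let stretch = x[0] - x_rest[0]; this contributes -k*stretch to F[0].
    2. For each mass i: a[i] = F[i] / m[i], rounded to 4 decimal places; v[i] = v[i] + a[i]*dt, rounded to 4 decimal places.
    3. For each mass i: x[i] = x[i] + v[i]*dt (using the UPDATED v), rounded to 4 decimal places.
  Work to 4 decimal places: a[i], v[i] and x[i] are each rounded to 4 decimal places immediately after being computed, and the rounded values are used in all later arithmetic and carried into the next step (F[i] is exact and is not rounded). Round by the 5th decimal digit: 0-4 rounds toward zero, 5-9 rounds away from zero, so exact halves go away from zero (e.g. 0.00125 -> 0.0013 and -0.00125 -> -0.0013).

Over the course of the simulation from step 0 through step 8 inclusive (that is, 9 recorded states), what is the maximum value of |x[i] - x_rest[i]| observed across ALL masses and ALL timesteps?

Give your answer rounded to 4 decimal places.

Step 0: x=[4.0000 5.0000 8.0000] v=[0.0000 2.0000 0.0000]
Step 1: x=[3.8800 5.4800 8.0000] v=[-0.6000 2.4000 0.0000]
Step 2: x=[3.6688 5.9968 8.0096] v=[-1.0560 2.5840 0.0480]
Step 3: x=[3.4040 6.5010 8.0389] v=[-1.3242 2.5210 0.1467]
Step 4: x=[3.1269 6.9428 8.0975] v=[-1.3856 2.2092 0.2929]
Step 5: x=[2.8773 7.2782 8.1930] v=[-1.2478 1.6770 0.4774]
Step 6: x=[2.6887 7.4742 8.3302] v=[-0.9431 0.9798 0.6859]
Step 7: x=[2.5840 7.5130 8.5103] v=[-0.5237 0.1939 0.9003]
Step 8: x=[2.5731 7.3945 8.7304] v=[-0.0547 -0.5924 1.1006]
Max displacement = 1.5130

Answer: 1.5130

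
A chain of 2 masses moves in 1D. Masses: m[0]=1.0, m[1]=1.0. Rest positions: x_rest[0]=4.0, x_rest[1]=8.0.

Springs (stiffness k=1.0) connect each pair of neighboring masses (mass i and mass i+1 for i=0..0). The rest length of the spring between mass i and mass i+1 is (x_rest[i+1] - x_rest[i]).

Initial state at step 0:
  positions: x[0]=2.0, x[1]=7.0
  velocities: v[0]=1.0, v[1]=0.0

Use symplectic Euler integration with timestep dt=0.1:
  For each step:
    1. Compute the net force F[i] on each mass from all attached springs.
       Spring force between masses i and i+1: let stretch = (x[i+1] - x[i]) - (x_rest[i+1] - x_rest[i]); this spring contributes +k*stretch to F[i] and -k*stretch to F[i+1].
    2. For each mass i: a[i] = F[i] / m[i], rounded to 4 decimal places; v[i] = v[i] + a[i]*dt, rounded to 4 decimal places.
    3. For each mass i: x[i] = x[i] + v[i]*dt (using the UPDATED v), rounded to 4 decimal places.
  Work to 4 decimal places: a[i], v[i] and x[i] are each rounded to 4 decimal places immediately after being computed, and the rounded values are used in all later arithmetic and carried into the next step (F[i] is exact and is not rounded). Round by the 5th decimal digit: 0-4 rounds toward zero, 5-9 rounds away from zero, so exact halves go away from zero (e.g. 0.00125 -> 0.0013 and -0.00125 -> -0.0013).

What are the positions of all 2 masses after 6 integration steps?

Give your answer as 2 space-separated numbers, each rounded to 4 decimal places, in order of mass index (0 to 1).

Answer: 2.7624 6.8376

Derivation:
Step 0: x=[2.0000 7.0000] v=[1.0000 0.0000]
Step 1: x=[2.1100 6.9900] v=[1.1000 -0.1000]
Step 2: x=[2.2288 6.9712] v=[1.1880 -0.1880]
Step 3: x=[2.3550 6.9450] v=[1.2622 -0.2622]
Step 4: x=[2.4871 6.9129] v=[1.3212 -0.3212]
Step 5: x=[2.6235 6.8765] v=[1.3638 -0.3638]
Step 6: x=[2.7624 6.8376] v=[1.3891 -0.3891]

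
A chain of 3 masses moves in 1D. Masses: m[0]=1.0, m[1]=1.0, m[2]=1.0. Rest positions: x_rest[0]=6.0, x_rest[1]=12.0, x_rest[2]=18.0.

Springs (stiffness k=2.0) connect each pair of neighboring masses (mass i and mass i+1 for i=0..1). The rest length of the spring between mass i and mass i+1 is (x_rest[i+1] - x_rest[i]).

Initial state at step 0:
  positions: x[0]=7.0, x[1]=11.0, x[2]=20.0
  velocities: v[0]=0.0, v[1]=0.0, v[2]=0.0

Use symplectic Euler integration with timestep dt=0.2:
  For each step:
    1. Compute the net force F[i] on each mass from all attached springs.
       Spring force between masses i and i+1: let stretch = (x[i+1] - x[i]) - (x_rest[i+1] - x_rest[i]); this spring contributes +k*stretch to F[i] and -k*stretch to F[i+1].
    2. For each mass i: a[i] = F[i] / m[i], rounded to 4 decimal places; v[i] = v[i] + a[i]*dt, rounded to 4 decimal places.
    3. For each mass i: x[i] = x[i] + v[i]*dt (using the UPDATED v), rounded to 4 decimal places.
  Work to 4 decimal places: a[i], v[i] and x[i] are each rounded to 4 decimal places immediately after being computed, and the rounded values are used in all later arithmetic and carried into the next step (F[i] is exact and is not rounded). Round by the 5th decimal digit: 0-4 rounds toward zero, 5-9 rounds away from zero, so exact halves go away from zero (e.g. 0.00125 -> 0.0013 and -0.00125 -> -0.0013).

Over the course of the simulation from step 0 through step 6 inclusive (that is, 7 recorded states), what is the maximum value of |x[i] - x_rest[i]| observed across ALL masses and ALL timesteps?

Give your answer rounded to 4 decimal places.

Step 0: x=[7.0000 11.0000 20.0000] v=[0.0000 0.0000 0.0000]
Step 1: x=[6.8400 11.4000 19.7600] v=[-0.8000 2.0000 -1.2000]
Step 2: x=[6.5648 12.1040 19.3312] v=[-1.3760 3.5200 -2.1440]
Step 3: x=[6.2527 12.9430 18.8042] v=[-1.5603 4.1952 -2.6349]
Step 4: x=[5.9959 13.7157 18.2883] v=[-1.2842 3.8636 -2.5794]
Step 5: x=[5.8766 14.2366 17.8866] v=[-0.5963 2.6047 -2.0084]
Step 6: x=[5.9461 14.3807 17.6729] v=[0.3477 0.7207 -1.0684]
Max displacement = 2.3807

Answer: 2.3807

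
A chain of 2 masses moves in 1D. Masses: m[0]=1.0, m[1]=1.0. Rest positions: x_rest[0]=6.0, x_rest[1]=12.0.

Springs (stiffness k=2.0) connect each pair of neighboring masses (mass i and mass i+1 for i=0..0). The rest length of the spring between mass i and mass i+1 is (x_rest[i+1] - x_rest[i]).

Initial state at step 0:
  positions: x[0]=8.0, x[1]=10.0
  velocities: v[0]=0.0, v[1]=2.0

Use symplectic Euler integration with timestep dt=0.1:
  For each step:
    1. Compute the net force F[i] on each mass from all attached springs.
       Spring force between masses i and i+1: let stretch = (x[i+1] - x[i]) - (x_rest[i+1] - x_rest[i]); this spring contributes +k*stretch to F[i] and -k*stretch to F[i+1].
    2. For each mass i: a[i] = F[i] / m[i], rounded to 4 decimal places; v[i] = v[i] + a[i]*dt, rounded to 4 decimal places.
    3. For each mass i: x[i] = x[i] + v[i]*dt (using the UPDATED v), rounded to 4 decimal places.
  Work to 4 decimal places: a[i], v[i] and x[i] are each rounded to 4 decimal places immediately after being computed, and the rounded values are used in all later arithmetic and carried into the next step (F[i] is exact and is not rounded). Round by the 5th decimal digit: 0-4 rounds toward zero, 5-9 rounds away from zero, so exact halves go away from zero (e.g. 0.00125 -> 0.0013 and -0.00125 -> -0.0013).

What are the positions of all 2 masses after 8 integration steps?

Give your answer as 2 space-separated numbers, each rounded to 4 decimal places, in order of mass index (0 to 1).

Step 0: x=[8.0000 10.0000] v=[0.0000 2.0000]
Step 1: x=[7.9200 10.2800] v=[-0.8000 2.8000]
Step 2: x=[7.7672 10.6328] v=[-1.5280 3.5280]
Step 3: x=[7.5517 11.0483] v=[-2.1549 4.1549]
Step 4: x=[7.2861 11.5139] v=[-2.6556 4.6556]
Step 5: x=[6.9851 12.0149] v=[-3.0100 5.0100]
Step 6: x=[6.6647 12.5353] v=[-3.2040 5.2040]
Step 7: x=[6.3417 13.0583] v=[-3.2299 5.2299]
Step 8: x=[6.0330 13.5670] v=[-3.0866 5.0866]

Answer: 6.0330 13.5670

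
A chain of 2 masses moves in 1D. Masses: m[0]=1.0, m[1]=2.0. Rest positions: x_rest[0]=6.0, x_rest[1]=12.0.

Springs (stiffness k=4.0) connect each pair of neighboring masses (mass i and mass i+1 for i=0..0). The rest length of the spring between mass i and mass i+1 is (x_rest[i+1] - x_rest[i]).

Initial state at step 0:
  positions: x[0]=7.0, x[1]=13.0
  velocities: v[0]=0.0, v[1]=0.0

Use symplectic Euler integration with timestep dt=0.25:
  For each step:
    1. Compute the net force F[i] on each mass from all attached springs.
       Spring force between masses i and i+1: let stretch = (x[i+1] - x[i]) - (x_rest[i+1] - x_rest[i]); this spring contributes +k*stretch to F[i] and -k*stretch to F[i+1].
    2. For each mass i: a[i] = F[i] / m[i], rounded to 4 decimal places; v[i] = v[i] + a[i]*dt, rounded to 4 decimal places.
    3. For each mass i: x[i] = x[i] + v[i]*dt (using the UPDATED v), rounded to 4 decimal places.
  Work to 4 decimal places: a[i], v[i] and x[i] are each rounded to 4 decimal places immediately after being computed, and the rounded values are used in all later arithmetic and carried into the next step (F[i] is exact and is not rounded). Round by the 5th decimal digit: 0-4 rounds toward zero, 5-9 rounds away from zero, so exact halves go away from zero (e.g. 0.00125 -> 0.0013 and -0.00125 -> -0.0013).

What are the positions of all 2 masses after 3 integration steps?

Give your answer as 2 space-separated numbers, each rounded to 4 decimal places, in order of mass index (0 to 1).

Step 0: x=[7.0000 13.0000] v=[0.0000 0.0000]
Step 1: x=[7.0000 13.0000] v=[0.0000 0.0000]
Step 2: x=[7.0000 13.0000] v=[0.0000 0.0000]
Step 3: x=[7.0000 13.0000] v=[0.0000 0.0000]

Answer: 7.0000 13.0000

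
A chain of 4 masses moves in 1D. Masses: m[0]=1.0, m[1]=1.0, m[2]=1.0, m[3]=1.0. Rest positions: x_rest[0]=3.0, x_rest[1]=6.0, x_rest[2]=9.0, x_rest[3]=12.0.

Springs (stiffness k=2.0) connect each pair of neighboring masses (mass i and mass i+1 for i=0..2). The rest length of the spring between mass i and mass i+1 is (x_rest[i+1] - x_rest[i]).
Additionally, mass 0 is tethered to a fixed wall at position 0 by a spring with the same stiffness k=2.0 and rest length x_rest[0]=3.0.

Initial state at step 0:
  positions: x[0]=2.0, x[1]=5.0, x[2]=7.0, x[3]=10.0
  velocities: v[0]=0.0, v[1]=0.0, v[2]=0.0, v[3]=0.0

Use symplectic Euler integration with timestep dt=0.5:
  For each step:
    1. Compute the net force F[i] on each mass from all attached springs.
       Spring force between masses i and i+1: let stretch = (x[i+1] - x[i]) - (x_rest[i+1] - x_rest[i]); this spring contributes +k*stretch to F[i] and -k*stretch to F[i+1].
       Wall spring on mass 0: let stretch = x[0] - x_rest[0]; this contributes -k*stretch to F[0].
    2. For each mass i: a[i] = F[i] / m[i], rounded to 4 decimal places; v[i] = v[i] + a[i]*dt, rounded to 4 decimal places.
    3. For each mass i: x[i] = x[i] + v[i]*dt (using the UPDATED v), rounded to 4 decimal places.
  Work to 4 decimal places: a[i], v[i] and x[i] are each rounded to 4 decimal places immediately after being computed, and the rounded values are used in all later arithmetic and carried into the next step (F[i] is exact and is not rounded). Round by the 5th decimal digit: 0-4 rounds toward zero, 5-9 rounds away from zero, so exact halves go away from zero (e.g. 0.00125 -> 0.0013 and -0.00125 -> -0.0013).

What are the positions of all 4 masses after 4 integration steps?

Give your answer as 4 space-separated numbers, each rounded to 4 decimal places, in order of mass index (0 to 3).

Answer: 2.3750 5.8125 7.8750 11.1875

Derivation:
Step 0: x=[2.0000 5.0000 7.0000 10.0000] v=[0.0000 0.0000 0.0000 0.0000]
Step 1: x=[2.5000 4.5000 7.5000 10.0000] v=[1.0000 -1.0000 1.0000 0.0000]
Step 2: x=[2.7500 4.5000 7.7500 10.2500] v=[0.5000 0.0000 0.5000 0.5000]
Step 3: x=[2.5000 5.2500 7.6250 10.7500] v=[-0.5000 1.5000 -0.2500 1.0000]
Step 4: x=[2.3750 5.8125 7.8750 11.1875] v=[-0.2500 1.1250 0.5000 0.8750]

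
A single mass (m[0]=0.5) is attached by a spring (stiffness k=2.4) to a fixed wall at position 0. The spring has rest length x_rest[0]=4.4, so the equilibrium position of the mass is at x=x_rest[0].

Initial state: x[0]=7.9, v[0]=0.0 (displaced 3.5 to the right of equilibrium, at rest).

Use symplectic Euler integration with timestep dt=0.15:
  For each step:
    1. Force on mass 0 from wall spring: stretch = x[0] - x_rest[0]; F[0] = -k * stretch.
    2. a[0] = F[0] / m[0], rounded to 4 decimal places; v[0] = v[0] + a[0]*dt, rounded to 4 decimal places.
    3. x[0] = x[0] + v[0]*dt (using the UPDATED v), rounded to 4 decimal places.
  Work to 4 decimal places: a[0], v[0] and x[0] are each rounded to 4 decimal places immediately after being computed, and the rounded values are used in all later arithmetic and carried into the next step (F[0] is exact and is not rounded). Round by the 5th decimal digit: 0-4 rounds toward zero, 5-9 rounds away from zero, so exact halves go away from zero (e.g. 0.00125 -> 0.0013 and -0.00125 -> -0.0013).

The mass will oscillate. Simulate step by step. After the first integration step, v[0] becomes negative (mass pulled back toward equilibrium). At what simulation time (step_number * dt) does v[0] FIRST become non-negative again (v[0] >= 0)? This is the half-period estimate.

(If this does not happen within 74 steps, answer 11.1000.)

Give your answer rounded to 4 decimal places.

Step 0: x=[7.9000] v=[0.0000]
Step 1: x=[7.5220] v=[-2.5200]
Step 2: x=[6.8068] v=[-4.7678]
Step 3: x=[5.8317] v=[-6.5007]
Step 4: x=[4.7020] v=[-7.5315]
Step 5: x=[3.5397] v=[-7.7489]
Step 6: x=[2.4703] v=[-7.1295]
Step 7: x=[1.6093] v=[-5.7401]
Step 8: x=[1.0497] v=[-3.7308]
Step 9: x=[0.8519] v=[-1.3186]
Step 10: x=[1.0373] v=[1.2360]
First v>=0 after going negative at step 10, time=1.5000

Answer: 1.5000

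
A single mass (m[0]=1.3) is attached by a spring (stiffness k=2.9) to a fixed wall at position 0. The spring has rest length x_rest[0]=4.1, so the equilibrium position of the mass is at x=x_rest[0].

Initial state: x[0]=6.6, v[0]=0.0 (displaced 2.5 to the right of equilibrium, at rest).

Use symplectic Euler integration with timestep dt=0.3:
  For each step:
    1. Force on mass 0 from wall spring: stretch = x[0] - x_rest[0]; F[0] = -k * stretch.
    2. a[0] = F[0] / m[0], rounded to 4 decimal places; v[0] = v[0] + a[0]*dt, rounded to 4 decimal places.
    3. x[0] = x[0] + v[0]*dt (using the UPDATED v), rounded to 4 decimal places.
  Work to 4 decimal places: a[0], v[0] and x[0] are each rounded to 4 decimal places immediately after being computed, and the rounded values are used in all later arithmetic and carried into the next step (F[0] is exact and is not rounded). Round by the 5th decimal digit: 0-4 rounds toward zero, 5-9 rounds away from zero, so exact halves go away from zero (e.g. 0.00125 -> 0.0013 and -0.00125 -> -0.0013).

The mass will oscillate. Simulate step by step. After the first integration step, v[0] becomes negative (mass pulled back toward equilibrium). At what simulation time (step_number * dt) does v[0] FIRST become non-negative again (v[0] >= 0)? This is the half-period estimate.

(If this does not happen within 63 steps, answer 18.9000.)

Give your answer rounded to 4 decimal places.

Answer: 2.1000

Derivation:
Step 0: x=[6.6000] v=[0.0000]
Step 1: x=[6.0981] v=[-1.6731]
Step 2: x=[5.1950] v=[-3.0103]
Step 3: x=[4.0721] v=[-3.7431]
Step 4: x=[2.9548] v=[-3.7244]
Step 5: x=[2.0674] v=[-2.9580]
Step 6: x=[1.5881] v=[-1.5977]
Step 7: x=[1.6131] v=[0.0834]
First v>=0 after going negative at step 7, time=2.1000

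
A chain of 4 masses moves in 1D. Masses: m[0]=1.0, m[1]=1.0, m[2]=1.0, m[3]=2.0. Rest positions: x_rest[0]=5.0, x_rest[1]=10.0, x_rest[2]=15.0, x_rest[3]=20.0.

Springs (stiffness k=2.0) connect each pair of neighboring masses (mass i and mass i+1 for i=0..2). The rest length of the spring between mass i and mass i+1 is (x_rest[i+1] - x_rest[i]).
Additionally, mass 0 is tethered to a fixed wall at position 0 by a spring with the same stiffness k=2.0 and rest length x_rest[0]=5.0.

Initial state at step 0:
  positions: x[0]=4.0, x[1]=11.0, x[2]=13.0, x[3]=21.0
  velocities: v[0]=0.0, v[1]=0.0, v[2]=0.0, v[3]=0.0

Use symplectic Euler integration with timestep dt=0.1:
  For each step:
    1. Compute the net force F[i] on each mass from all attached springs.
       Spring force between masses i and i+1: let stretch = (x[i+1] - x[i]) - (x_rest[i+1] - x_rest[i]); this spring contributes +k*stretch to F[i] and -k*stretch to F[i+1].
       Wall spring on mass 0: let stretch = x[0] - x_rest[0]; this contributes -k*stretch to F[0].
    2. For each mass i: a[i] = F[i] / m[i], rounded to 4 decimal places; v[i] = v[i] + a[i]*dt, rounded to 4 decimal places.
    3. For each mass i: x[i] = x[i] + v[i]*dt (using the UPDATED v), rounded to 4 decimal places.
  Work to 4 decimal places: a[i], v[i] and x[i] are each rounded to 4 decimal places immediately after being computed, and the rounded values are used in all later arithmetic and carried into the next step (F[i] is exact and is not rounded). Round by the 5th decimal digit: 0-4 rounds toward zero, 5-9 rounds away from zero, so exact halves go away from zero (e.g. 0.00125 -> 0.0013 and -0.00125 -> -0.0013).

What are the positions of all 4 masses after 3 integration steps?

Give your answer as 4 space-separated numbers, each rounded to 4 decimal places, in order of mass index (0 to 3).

Answer: 4.3383 10.4375 13.6835 20.8274

Derivation:
Step 0: x=[4.0000 11.0000 13.0000 21.0000] v=[0.0000 0.0000 0.0000 0.0000]
Step 1: x=[4.0600 10.9000 13.1200 20.9700] v=[0.6000 -1.0000 1.2000 -0.3000]
Step 2: x=[4.1756 10.7076 13.3526 20.9115] v=[1.1560 -1.9240 2.3260 -0.5850]
Step 3: x=[4.3383 10.4375 13.6835 20.8274] v=[1.6273 -2.7014 3.3088 -0.8409]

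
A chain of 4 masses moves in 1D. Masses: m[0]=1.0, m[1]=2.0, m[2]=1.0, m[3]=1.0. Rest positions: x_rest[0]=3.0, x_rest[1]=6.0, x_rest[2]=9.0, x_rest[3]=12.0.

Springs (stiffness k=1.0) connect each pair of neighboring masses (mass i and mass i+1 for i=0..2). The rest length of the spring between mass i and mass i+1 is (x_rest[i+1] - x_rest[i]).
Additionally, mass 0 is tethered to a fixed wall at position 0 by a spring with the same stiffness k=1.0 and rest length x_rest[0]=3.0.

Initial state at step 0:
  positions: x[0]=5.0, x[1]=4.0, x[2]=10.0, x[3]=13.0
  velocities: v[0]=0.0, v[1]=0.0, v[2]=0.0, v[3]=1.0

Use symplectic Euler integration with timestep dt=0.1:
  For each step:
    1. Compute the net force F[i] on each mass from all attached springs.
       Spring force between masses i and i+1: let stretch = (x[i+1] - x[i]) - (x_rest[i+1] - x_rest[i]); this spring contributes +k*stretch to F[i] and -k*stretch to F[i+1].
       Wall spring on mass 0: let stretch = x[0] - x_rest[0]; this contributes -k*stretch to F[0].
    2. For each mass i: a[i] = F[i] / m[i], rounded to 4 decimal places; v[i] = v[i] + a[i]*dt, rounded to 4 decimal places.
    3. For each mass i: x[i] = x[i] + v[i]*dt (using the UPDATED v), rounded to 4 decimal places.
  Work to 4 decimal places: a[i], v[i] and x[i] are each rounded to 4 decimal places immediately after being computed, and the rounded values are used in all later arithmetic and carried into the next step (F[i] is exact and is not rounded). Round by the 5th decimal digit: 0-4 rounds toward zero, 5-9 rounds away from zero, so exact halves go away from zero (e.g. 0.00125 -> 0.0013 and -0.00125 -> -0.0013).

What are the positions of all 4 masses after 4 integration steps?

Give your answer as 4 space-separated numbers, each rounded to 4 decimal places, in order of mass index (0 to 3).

Step 0: x=[5.0000 4.0000 10.0000 13.0000] v=[0.0000 0.0000 0.0000 1.0000]
Step 1: x=[4.9400 4.0350 9.9700 13.1000] v=[-0.6000 0.3500 -0.3000 1.0000]
Step 2: x=[4.8216 4.1042 9.9120 13.1987] v=[-1.1845 0.6920 -0.5805 0.9870]
Step 3: x=[4.6478 4.2060 9.8287 13.2945] v=[-1.7384 1.0183 -0.8326 0.9583]
Step 4: x=[4.4231 4.3382 9.7239 13.3857] v=[-2.2474 1.3215 -1.0483 0.9117]

Answer: 4.4231 4.3382 9.7239 13.3857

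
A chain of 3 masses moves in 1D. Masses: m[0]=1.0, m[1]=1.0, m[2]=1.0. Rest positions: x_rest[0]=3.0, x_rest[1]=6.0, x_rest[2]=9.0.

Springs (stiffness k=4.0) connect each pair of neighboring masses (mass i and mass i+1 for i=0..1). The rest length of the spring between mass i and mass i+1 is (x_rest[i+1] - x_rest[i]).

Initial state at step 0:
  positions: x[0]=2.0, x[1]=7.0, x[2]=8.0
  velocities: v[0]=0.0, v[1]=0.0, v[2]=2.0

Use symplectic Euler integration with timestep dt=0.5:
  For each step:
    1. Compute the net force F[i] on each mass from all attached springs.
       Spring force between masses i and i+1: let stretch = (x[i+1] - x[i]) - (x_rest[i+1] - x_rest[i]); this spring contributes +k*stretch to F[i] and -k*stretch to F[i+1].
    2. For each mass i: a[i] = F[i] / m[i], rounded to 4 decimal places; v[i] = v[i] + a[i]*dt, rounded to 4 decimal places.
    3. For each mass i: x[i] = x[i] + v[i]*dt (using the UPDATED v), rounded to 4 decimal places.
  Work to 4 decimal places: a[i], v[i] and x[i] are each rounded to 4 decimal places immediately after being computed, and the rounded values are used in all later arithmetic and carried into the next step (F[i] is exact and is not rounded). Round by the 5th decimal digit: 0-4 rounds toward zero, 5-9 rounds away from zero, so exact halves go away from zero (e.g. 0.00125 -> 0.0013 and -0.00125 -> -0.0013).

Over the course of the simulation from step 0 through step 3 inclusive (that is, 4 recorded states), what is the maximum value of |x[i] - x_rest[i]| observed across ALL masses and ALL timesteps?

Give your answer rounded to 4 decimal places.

Answer: 3.0000

Derivation:
Step 0: x=[2.0000 7.0000 8.0000] v=[0.0000 0.0000 2.0000]
Step 1: x=[4.0000 3.0000 11.0000] v=[4.0000 -8.0000 6.0000]
Step 2: x=[2.0000 8.0000 9.0000] v=[-4.0000 10.0000 -4.0000]
Step 3: x=[3.0000 8.0000 9.0000] v=[2.0000 0.0000 0.0000]
Max displacement = 3.0000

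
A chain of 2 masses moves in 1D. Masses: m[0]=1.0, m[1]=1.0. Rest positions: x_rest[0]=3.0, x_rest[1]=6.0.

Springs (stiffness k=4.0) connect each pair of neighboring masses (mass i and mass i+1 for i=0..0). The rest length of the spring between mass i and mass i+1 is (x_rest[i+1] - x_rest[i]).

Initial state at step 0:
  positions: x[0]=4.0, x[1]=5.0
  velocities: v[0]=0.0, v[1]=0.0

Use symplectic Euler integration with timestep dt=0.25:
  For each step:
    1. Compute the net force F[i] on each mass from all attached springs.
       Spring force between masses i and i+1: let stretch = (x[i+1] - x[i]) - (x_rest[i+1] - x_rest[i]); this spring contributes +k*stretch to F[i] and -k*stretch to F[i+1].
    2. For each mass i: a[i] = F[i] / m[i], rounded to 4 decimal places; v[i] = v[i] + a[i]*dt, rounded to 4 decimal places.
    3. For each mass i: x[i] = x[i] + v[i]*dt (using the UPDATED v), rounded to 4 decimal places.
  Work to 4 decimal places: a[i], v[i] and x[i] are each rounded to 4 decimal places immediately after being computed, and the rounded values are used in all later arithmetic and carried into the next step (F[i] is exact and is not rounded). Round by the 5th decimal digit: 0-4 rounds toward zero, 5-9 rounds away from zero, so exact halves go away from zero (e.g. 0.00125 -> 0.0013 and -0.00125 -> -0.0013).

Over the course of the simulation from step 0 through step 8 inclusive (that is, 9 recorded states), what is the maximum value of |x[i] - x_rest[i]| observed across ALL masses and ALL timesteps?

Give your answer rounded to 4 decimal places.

Answer: 1.0625

Derivation:
Step 0: x=[4.0000 5.0000] v=[0.0000 0.0000]
Step 1: x=[3.5000 5.5000] v=[-2.0000 2.0000]
Step 2: x=[2.7500 6.2500] v=[-3.0000 3.0000]
Step 3: x=[2.1250 6.8750] v=[-2.5000 2.5000]
Step 4: x=[1.9375 7.0625] v=[-0.7500 0.7500]
Step 5: x=[2.2813 6.7188] v=[1.3750 -1.3750]
Step 6: x=[2.9844 6.0157] v=[2.8125 -2.8125]
Step 7: x=[3.6954 5.3048] v=[2.8438 -2.8438]
Step 8: x=[4.0587 4.9415] v=[1.4532 -1.4532]
Max displacement = 1.0625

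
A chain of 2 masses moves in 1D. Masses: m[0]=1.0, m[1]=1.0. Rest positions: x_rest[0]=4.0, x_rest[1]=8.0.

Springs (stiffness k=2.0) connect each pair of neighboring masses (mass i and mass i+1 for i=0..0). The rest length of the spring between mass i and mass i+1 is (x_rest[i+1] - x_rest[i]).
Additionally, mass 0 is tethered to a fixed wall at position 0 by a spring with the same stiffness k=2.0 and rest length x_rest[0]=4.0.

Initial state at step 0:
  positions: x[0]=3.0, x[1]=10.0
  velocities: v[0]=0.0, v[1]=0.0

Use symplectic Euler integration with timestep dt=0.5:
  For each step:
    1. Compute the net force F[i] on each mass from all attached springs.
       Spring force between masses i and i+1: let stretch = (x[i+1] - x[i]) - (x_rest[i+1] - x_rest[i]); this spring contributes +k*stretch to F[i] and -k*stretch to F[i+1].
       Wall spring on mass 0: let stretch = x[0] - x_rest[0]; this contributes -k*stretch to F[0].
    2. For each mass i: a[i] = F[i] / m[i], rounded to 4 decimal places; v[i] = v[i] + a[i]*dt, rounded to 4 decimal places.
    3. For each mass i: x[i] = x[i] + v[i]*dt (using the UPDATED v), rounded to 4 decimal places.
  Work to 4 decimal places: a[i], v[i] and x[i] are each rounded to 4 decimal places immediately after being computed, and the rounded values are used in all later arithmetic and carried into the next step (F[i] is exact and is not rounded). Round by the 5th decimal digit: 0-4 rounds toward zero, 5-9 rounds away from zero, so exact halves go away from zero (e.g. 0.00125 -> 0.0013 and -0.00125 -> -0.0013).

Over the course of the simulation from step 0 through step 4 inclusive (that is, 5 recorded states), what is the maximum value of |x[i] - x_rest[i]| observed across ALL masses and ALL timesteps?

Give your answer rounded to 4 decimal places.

Step 0: x=[3.0000 10.0000] v=[0.0000 0.0000]
Step 1: x=[5.0000 8.5000] v=[4.0000 -3.0000]
Step 2: x=[6.2500 7.2500] v=[2.5000 -2.5000]
Step 3: x=[4.8750 7.5000] v=[-2.7500 0.5000]
Step 4: x=[2.3750 8.4375] v=[-5.0000 1.8750]
Max displacement = 2.2500

Answer: 2.2500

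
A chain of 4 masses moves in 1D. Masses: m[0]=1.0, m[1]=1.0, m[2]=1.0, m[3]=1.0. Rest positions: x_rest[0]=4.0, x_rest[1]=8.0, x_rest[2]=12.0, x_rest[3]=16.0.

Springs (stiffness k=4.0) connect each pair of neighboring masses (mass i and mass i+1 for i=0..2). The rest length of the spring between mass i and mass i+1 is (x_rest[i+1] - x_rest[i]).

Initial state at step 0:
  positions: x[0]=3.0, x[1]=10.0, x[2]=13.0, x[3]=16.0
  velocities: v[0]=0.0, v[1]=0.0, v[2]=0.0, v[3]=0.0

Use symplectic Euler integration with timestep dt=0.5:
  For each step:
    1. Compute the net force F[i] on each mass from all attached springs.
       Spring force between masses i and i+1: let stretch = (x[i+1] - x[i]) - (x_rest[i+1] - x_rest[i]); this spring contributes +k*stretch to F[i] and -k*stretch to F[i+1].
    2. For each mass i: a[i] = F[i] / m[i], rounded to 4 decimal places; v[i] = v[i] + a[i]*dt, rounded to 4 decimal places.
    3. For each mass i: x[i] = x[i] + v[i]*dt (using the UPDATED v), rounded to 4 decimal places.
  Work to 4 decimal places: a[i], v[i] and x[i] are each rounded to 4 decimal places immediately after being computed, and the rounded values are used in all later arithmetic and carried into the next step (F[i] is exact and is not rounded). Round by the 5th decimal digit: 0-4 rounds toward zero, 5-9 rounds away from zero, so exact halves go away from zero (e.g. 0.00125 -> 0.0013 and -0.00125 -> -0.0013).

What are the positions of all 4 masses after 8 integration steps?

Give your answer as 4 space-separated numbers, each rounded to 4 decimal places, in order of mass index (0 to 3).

Step 0: x=[3.0000 10.0000 13.0000 16.0000] v=[0.0000 0.0000 0.0000 0.0000]
Step 1: x=[6.0000 6.0000 13.0000 17.0000] v=[6.0000 -8.0000 0.0000 2.0000]
Step 2: x=[5.0000 9.0000 10.0000 18.0000] v=[-2.0000 6.0000 -6.0000 2.0000]
Step 3: x=[4.0000 9.0000 14.0000 15.0000] v=[-2.0000 0.0000 8.0000 -6.0000]
Step 4: x=[4.0000 9.0000 14.0000 15.0000] v=[0.0000 0.0000 0.0000 0.0000]
Step 5: x=[5.0000 9.0000 10.0000 18.0000] v=[2.0000 0.0000 -8.0000 6.0000]
Step 6: x=[6.0000 6.0000 13.0000 17.0000] v=[2.0000 -6.0000 6.0000 -2.0000]
Step 7: x=[3.0000 10.0000 13.0000 16.0000] v=[-6.0000 8.0000 0.0000 -2.0000]
Step 8: x=[3.0000 10.0000 13.0000 16.0000] v=[0.0000 0.0000 0.0000 0.0000]

Answer: 3.0000 10.0000 13.0000 16.0000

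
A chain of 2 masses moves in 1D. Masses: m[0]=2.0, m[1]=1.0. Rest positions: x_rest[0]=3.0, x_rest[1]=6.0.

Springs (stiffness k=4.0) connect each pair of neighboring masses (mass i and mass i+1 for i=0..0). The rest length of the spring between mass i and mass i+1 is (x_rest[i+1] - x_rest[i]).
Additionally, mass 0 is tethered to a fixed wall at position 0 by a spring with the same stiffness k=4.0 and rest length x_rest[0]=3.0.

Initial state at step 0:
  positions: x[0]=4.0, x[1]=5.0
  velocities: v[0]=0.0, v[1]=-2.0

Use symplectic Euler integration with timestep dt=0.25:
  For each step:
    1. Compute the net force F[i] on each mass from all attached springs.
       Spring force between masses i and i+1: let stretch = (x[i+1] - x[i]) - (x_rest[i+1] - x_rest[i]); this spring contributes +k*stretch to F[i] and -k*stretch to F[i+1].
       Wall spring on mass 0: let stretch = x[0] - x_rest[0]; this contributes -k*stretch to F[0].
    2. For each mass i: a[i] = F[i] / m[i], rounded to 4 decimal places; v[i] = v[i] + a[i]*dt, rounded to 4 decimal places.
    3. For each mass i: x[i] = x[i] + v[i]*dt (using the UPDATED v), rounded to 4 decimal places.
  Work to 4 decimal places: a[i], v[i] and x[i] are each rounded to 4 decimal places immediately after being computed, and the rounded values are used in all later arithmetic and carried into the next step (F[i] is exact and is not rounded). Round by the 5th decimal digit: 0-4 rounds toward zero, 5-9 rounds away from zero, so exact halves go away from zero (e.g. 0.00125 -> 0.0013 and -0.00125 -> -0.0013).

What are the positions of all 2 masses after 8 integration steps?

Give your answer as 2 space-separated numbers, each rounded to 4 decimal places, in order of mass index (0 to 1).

Answer: 2.8540 4.3872

Derivation:
Step 0: x=[4.0000 5.0000] v=[0.0000 -2.0000]
Step 1: x=[3.6250 5.0000] v=[-1.5000 0.0000]
Step 2: x=[2.9688 5.4063] v=[-2.6250 1.6250]
Step 3: x=[2.2461 5.9532] v=[-2.8907 2.1875]
Step 4: x=[1.7061 6.3233] v=[-2.1602 1.4804]
Step 5: x=[1.5299 6.2891] v=[-0.7047 -0.1368]
Step 6: x=[1.7574 5.8151] v=[0.9100 -1.8960]
Step 7: x=[2.2725 5.0767] v=[2.0602 -2.9537]
Step 8: x=[2.8540 4.3872] v=[2.3261 -2.7579]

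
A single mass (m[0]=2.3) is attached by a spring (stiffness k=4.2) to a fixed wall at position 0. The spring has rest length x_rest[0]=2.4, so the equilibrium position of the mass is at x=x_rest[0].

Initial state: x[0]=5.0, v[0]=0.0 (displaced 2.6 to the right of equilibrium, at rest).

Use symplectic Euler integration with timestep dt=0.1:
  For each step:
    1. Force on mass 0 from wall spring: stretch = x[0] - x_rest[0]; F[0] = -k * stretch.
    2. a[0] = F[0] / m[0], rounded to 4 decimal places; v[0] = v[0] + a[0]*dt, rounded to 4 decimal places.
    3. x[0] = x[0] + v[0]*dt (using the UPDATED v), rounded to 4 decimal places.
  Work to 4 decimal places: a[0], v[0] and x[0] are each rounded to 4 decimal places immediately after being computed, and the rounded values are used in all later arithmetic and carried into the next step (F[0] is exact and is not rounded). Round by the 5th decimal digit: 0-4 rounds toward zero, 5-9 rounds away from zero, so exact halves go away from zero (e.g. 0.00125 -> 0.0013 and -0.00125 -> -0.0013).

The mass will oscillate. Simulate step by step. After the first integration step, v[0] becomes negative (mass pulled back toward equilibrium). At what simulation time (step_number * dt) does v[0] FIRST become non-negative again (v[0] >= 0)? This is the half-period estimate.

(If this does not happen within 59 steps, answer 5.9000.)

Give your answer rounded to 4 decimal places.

Answer: 2.4000

Derivation:
Step 0: x=[5.0000] v=[0.0000]
Step 1: x=[4.9525] v=[-0.4748]
Step 2: x=[4.8584] v=[-0.9409]
Step 3: x=[4.7194] v=[-1.3898]
Step 4: x=[4.5381] v=[-1.8133]
Step 5: x=[4.3177] v=[-2.2037]
Step 6: x=[4.0623] v=[-2.5539]
Step 7: x=[3.7766] v=[-2.8575]
Step 8: x=[3.4657] v=[-3.1089]
Step 9: x=[3.1354] v=[-3.3035]
Step 10: x=[2.7916] v=[-3.4378]
Step 11: x=[2.4407] v=[-3.5093]
Step 12: x=[2.0890] v=[-3.5167]
Step 13: x=[1.7430] v=[-3.4599]
Step 14: x=[1.4090] v=[-3.3399]
Step 15: x=[1.0931] v=[-3.1589]
Step 16: x=[0.8011] v=[-2.9203]
Step 17: x=[0.5383] v=[-2.6283]
Step 18: x=[0.3095] v=[-2.2883]
Step 19: x=[0.1188] v=[-1.9066]
Step 20: x=[-0.0302] v=[-1.4900]
Step 21: x=[-0.1348] v=[-1.0462]
Step 22: x=[-0.1931] v=[-0.5833]
Step 23: x=[-0.2041] v=[-0.1098]
Step 24: x=[-0.1675] v=[0.3657]
First v>=0 after going negative at step 24, time=2.4000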